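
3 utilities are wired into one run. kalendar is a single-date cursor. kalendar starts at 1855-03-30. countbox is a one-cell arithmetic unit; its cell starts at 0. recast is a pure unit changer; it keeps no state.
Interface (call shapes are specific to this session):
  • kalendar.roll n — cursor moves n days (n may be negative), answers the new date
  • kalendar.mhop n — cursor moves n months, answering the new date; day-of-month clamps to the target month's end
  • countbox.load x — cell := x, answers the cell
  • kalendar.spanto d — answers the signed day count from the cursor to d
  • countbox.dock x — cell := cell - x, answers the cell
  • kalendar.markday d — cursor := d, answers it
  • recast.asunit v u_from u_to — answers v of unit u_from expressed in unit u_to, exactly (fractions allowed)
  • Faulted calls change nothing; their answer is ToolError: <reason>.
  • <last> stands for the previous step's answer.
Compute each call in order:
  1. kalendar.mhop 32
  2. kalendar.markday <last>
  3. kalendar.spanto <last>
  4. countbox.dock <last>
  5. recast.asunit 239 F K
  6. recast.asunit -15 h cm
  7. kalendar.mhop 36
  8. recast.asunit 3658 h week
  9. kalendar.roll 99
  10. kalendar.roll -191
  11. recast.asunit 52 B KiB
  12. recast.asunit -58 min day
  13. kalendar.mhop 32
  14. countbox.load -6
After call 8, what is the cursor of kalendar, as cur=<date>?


Answer: cur=1860-11-30

Derivation:
% kalendar.mhop(32) -> 1857-11-30
% kalendar.markday(<last>) -> 1857-11-30
% kalendar.spanto(<last>) -> 0
% countbox.dock(<last>) -> 0
% recast.asunit(239, F, K) -> 7763/20
% recast.asunit(-15, h, cm) -> ToolError: incompatible units
% kalendar.mhop(36) -> 1860-11-30
% recast.asunit(3658, h, week) -> 1829/84
% kalendar.roll(99) -> 1861-03-09
% kalendar.roll(-191) -> 1860-08-30
% recast.asunit(52, B, KiB) -> 13/256
% recast.asunit(-58, min, day) -> -29/720
% kalendar.mhop(32) -> 1863-04-30
% countbox.load(-6) -> -6


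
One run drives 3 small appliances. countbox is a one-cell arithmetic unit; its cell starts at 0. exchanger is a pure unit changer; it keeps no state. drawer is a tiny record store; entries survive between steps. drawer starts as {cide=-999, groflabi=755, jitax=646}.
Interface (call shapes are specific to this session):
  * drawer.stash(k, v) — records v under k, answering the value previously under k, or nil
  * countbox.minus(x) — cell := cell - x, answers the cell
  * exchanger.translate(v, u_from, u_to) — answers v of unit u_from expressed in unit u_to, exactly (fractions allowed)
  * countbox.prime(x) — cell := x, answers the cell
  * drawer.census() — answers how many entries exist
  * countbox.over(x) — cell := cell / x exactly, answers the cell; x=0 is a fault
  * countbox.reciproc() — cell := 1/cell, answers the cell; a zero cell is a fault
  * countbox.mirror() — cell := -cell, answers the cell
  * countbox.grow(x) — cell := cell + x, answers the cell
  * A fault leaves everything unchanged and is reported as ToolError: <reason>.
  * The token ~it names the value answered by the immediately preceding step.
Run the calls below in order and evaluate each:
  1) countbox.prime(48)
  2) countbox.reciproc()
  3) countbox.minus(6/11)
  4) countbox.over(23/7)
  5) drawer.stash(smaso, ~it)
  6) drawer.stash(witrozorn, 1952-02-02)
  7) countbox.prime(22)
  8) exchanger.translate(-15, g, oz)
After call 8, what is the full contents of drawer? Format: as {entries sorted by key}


·→ prime(x→48)
·← 48
·→ reciproc()
·← 1/48
·→ minus(x→6/11)
·← -277/528
·→ over(x→23/7)
·← -1939/12144
·→ stash(k→smaso, v→~it)
·← nil
·→ stash(k→witrozorn, v→1952-02-02)
·← nil
·→ prime(x→22)
·← 22
·→ translate(v→-15, u_from→g, u_to→oz)
·← -24000000/45359237

Answer: {cide=-999, groflabi=755, jitax=646, smaso=-1939/12144, witrozorn=1952-02-02}


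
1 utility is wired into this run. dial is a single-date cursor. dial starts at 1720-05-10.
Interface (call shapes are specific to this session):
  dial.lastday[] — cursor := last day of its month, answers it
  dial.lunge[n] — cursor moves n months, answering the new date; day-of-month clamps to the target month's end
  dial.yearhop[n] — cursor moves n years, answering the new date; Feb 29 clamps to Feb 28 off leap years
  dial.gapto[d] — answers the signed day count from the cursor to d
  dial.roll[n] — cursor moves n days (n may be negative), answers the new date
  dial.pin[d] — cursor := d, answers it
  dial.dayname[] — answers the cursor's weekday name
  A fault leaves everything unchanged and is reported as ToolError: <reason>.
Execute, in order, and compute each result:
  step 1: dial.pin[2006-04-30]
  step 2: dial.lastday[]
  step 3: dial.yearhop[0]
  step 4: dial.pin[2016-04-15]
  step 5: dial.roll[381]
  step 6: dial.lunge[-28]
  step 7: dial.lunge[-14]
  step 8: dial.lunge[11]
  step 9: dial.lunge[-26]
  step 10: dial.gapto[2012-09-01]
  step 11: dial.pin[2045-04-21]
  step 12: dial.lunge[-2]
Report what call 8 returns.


Answer: 2014-10-01

Derivation:
==> pin(2006-04-30)
<== 2006-04-30
==> lastday()
<== 2006-04-30
==> yearhop(0)
<== 2006-04-30
==> pin(2016-04-15)
<== 2016-04-15
==> roll(381)
<== 2017-05-01
==> lunge(-28)
<== 2015-01-01
==> lunge(-14)
<== 2013-11-01
==> lunge(11)
<== 2014-10-01
==> lunge(-26)
<== 2012-08-01
==> gapto(2012-09-01)
<== 31
==> pin(2045-04-21)
<== 2045-04-21
==> lunge(-2)
<== 2045-02-21


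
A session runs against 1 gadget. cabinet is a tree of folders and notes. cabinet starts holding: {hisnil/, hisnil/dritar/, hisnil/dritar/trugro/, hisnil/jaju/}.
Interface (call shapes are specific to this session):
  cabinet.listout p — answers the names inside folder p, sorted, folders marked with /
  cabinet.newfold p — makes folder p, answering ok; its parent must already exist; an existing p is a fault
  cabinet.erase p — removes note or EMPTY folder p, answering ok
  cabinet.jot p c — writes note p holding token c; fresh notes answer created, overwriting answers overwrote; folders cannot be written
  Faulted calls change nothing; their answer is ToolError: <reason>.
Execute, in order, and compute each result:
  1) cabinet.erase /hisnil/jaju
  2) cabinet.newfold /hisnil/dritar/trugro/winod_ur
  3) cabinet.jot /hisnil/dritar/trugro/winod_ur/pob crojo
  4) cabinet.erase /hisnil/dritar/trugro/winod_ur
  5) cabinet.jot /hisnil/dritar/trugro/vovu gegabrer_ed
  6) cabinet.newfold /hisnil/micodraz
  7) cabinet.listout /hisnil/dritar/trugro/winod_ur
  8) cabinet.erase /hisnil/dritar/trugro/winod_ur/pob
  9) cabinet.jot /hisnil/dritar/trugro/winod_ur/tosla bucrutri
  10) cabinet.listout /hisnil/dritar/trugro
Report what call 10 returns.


! 1. cabinet.erase(p=/hisnil/jaju) ~> ok
! 2. cabinet.newfold(p=/hisnil/dritar/trugro/winod_ur) ~> ok
! 3. cabinet.jot(p=/hisnil/dritar/trugro/winod_ur/pob, c=crojo) ~> created
! 4. cabinet.erase(p=/hisnil/dritar/trugro/winod_ur) ~> ToolError: not empty
! 5. cabinet.jot(p=/hisnil/dritar/trugro/vovu, c=gegabrer_ed) ~> created
! 6. cabinet.newfold(p=/hisnil/micodraz) ~> ok
! 7. cabinet.listout(p=/hisnil/dritar/trugro/winod_ur) ~> [pob]
! 8. cabinet.erase(p=/hisnil/dritar/trugro/winod_ur/pob) ~> ok
! 9. cabinet.jot(p=/hisnil/dritar/trugro/winod_ur/tosla, c=bucrutri) ~> created
! 10. cabinet.listout(p=/hisnil/dritar/trugro) ~> [vovu, winod_ur/]

Answer: [vovu, winod_ur/]


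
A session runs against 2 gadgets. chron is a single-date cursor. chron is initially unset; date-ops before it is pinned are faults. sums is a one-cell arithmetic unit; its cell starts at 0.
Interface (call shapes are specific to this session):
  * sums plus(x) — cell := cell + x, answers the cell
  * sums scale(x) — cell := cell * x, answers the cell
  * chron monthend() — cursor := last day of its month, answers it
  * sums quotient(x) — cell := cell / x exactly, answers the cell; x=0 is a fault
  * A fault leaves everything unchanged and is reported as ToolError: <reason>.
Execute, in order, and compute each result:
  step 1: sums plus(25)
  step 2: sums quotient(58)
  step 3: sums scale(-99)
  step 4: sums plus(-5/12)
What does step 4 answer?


$ sums plus x='25'
[out] 25
$ sums quotient x='58'
[out] 25/58
$ sums scale x='-99'
[out] -2475/58
$ sums plus x='-5/12'
[out] -14995/348

Answer: -14995/348


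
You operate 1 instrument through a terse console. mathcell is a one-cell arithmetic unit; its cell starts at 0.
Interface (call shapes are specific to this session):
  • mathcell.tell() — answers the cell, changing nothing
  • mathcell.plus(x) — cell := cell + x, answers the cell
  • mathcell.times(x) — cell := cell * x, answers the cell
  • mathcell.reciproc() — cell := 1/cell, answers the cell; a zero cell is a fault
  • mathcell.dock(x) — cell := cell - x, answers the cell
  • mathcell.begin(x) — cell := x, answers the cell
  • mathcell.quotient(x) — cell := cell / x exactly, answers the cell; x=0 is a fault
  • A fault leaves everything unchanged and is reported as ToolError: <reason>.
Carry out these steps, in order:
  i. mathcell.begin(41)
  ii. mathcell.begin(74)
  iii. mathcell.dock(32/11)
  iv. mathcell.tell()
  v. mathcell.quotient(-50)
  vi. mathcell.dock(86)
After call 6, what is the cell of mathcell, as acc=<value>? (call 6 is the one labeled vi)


CALL begin[x='41']
RET  41
CALL begin[x='74']
RET  74
CALL dock[x='32/11']
RET  782/11
CALL tell[]
RET  782/11
CALL quotient[x='-50']
RET  -391/275
CALL dock[x='86']
RET  -24041/275

Answer: acc=-24041/275


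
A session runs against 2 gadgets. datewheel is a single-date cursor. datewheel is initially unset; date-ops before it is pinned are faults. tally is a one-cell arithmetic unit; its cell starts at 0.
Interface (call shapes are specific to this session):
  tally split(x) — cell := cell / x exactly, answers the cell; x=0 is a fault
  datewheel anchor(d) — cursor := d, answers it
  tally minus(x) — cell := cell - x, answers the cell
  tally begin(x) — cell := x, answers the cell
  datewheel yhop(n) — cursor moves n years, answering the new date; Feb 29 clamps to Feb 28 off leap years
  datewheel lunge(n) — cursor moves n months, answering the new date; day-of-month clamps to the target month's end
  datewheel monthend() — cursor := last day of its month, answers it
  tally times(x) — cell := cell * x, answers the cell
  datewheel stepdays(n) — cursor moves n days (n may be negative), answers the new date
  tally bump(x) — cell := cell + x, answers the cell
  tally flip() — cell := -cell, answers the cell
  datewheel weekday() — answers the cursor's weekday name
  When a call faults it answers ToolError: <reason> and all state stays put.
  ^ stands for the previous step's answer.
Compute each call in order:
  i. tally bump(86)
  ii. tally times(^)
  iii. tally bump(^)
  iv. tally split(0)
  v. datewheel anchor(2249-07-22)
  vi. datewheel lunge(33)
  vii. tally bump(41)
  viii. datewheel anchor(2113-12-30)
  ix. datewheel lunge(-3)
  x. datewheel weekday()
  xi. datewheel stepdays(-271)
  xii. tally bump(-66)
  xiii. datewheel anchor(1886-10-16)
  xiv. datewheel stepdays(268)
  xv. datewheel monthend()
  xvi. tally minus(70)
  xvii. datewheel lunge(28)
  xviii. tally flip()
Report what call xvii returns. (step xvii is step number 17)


~$ tally bump x: 86
[out] 86
~$ tally times x: ^
[out] 7396
~$ tally bump x: ^
[out] 14792
~$ tally split x: 0
[out] ToolError: division by zero
~$ datewheel anchor d: 2249-07-22
[out] 2249-07-22
~$ datewheel lunge n: 33
[out] 2252-04-22
~$ tally bump x: 41
[out] 14833
~$ datewheel anchor d: 2113-12-30
[out] 2113-12-30
~$ datewheel lunge n: -3
[out] 2113-09-30
~$ datewheel weekday
[out] Saturday
~$ datewheel stepdays n: -271
[out] 2113-01-02
~$ tally bump x: -66
[out] 14767
~$ datewheel anchor d: 1886-10-16
[out] 1886-10-16
~$ datewheel stepdays n: 268
[out] 1887-07-11
~$ datewheel monthend
[out] 1887-07-31
~$ tally minus x: 70
[out] 14697
~$ datewheel lunge n: 28
[out] 1889-11-30
~$ tally flip
[out] -14697

Answer: 1889-11-30


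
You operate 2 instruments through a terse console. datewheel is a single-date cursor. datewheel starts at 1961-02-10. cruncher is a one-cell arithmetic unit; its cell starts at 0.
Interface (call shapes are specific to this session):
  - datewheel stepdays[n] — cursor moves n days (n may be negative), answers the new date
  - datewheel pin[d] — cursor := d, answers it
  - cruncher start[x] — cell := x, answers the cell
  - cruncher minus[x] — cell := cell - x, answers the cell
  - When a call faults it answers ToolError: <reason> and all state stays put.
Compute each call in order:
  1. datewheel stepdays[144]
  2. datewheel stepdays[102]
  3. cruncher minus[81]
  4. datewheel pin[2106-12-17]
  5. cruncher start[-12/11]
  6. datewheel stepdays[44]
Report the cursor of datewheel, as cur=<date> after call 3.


$ datewheel stepdays n=144
= 1961-07-04
$ datewheel stepdays n=102
= 1961-10-14
$ cruncher minus x=81
= -81
$ datewheel pin d=2106-12-17
= 2106-12-17
$ cruncher start x=-12/11
= -12/11
$ datewheel stepdays n=44
= 2107-01-30

Answer: cur=1961-10-14


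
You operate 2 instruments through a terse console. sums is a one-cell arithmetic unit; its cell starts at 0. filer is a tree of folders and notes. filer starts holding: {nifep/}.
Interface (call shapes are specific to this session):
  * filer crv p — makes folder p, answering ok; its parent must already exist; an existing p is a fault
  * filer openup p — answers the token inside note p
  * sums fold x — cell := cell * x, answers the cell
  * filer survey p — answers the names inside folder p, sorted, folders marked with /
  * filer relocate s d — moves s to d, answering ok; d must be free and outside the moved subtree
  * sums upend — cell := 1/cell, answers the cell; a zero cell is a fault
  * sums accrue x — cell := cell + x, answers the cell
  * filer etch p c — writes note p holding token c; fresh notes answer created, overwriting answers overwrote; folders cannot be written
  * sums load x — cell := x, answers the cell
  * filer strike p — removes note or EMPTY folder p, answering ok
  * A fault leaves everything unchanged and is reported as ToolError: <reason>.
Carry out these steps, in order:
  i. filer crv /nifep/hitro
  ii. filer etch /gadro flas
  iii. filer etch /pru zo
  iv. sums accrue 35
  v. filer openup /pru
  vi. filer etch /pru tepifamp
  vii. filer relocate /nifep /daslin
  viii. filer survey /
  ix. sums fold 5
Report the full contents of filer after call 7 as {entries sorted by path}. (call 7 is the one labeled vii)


# filer crv(p='/nifep/hitro') : ok
# filer etch(p='/gadro', c='flas') : created
# filer etch(p='/pru', c='zo') : created
# sums accrue(x='35') : 35
# filer openup(p='/pru') : zo
# filer etch(p='/pru', c='tepifamp') : overwrote
# filer relocate(s='/nifep', d='/daslin') : ok
# filer survey(p='/') : [daslin/, gadro, pru]
# sums fold(x='5') : 175

Answer: {daslin/, daslin/hitro/, gadro=flas, pru=tepifamp}


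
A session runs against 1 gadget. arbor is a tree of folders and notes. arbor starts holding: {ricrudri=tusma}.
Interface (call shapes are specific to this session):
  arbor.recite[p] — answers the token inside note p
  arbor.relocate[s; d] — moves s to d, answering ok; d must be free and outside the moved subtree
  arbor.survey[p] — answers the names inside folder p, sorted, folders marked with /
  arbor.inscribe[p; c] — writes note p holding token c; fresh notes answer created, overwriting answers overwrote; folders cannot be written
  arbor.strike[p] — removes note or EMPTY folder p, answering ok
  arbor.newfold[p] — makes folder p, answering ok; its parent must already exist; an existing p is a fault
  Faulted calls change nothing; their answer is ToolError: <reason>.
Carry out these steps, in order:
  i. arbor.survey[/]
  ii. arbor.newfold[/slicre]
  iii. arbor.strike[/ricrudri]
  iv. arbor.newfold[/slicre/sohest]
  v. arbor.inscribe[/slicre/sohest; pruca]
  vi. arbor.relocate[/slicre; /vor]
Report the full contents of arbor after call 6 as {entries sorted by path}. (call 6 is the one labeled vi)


Answer: {vor/, vor/sohest/}

Derivation:
I run arbor.survey with p: /, which returns [ricrudri].
Invoking arbor.newfold with p: /slicre, and observe ok.
I run arbor.strike with p: /ricrudri, — result: ok.
Then arbor.newfold with p: /slicre/sohest, yielding ok.
I use arbor.inscribe with p: /slicre/sohest, c: pruca: ToolError: is a directory.
Invoking arbor.relocate with s: /slicre, d: /vor, which returns ok.


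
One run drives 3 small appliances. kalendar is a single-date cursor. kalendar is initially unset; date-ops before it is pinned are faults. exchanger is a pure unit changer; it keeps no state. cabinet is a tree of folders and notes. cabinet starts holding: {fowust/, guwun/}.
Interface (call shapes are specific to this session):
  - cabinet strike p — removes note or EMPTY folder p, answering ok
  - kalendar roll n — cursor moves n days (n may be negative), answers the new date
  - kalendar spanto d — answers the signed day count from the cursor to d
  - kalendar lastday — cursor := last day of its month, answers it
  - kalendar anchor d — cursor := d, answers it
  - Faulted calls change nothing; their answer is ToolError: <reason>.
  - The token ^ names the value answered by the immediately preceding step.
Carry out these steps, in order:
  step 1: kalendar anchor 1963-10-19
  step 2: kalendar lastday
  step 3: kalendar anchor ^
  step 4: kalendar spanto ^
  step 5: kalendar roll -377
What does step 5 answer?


~$ kalendar anchor d='1963-10-19'
= 1963-10-19
~$ kalendar lastday
= 1963-10-31
~$ kalendar anchor d='^'
= 1963-10-31
~$ kalendar spanto d='^'
= 0
~$ kalendar roll n='-377'
= 1962-10-19

Answer: 1962-10-19


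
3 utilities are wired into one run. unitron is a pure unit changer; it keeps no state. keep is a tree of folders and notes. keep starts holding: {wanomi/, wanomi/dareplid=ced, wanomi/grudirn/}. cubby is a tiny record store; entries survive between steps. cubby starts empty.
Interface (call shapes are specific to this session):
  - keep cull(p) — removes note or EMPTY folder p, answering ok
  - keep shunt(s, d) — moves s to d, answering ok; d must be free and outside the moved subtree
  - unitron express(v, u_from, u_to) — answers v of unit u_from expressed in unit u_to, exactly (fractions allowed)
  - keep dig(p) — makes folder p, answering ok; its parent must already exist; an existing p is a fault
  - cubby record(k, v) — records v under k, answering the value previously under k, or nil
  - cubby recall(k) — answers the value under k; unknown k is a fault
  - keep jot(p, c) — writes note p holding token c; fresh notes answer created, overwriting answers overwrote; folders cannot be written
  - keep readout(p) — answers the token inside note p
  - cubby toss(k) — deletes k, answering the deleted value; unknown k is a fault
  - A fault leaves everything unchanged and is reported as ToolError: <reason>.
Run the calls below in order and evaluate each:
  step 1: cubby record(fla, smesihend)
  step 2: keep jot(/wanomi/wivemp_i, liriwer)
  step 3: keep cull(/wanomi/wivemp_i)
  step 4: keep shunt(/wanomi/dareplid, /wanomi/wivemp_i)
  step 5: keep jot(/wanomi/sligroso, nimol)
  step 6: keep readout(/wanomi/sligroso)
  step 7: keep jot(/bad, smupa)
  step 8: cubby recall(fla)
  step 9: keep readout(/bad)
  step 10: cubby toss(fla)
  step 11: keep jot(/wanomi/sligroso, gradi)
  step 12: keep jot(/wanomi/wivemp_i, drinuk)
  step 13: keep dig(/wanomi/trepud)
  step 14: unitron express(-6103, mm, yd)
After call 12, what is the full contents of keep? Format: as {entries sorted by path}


// cubby record(k='fla', v='smesihend') -> nil
// keep jot(p='/wanomi/wivemp_i', c='liriwer') -> created
// keep cull(p='/wanomi/wivemp_i') -> ok
// keep shunt(s='/wanomi/dareplid', d='/wanomi/wivemp_i') -> ok
// keep jot(p='/wanomi/sligroso', c='nimol') -> created
// keep readout(p='/wanomi/sligroso') -> nimol
// keep jot(p='/bad', c='smupa') -> created
// cubby recall(k='fla') -> smesihend
// keep readout(p='/bad') -> smupa
// cubby toss(k='fla') -> smesihend
// keep jot(p='/wanomi/sligroso', c='gradi') -> overwrote
// keep jot(p='/wanomi/wivemp_i', c='drinuk') -> overwrote
// keep dig(p='/wanomi/trepud') -> ok
// unitron express(v='-6103', u_from='mm', u_to='yd') -> -30515/4572

Answer: {bad=smupa, wanomi/, wanomi/grudirn/, wanomi/sligroso=gradi, wanomi/wivemp_i=drinuk}


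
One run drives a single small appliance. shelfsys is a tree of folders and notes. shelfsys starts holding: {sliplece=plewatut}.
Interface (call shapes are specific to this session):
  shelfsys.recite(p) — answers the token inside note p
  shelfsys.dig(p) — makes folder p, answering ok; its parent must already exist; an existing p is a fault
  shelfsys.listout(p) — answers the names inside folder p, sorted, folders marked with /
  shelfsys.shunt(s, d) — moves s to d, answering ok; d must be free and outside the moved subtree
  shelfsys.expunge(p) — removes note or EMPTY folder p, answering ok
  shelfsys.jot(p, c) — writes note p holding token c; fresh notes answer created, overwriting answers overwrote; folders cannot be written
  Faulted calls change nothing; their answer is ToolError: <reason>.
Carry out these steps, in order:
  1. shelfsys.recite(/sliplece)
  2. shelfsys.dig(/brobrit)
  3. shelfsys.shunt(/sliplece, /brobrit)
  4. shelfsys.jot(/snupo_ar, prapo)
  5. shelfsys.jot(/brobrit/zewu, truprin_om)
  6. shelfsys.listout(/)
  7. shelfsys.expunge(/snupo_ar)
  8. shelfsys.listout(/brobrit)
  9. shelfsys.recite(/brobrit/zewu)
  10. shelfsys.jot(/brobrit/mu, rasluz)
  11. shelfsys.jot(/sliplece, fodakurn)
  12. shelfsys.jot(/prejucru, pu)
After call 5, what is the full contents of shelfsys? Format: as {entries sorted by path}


Answer: {brobrit/, brobrit/zewu=truprin_om, sliplece=plewatut, snupo_ar=prapo}

Derivation:
Calling shelfsys.recite passing p: /sliplece, yielding plewatut.
Calling shelfsys.dig passing p: /brobrit, — result: ok.
Then shelfsys.shunt passing s: /sliplece, d: /brobrit, and see ToolError: exists.
Using shelfsys.jot passing p: /snupo_ar, c: prapo, and observe created.
Now I run shelfsys.jot passing p: /brobrit/zewu, c: truprin_om, yielding created.
I try shelfsys.listout passing p: /, giving [brobrit/, sliplece, snupo_ar].
I call shelfsys.expunge passing p: /snupo_ar: ok.
I run shelfsys.listout passing p: /brobrit, → [zewu].
Using shelfsys.recite passing p: /brobrit/zewu: truprin_om.
Now I run shelfsys.jot passing p: /brobrit/mu, c: rasluz, and get created.
I try shelfsys.jot passing p: /sliplece, c: fodakurn, and see overwrote.
I run shelfsys.jot passing p: /prejucru, c: pu, giving created.


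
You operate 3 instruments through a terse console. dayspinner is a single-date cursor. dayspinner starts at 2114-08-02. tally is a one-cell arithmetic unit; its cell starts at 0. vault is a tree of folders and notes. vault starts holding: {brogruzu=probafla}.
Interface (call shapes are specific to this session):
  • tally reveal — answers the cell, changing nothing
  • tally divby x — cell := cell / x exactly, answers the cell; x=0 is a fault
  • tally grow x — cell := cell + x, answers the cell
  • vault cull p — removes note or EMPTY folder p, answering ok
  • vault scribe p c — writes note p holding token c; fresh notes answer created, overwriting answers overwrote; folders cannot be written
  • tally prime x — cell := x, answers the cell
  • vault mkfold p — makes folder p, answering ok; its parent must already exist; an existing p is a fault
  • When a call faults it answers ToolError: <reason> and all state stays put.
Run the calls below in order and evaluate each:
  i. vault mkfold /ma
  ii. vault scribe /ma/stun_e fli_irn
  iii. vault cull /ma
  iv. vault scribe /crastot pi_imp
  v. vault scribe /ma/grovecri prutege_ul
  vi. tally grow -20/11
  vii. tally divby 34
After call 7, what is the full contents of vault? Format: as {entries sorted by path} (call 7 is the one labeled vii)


Answer: {brogruzu=probafla, crastot=pi_imp, ma/, ma/grovecri=prutege_ul, ma/stun_e=fli_irn}

Derivation:
> vault mkfold p='/ma'
:: ok
> vault scribe p='/ma/stun_e' c='fli_irn'
:: created
> vault cull p='/ma'
:: ToolError: not empty
> vault scribe p='/crastot' c='pi_imp'
:: created
> vault scribe p='/ma/grovecri' c='prutege_ul'
:: created
> tally grow x='-20/11'
:: -20/11
> tally divby x='34'
:: -10/187


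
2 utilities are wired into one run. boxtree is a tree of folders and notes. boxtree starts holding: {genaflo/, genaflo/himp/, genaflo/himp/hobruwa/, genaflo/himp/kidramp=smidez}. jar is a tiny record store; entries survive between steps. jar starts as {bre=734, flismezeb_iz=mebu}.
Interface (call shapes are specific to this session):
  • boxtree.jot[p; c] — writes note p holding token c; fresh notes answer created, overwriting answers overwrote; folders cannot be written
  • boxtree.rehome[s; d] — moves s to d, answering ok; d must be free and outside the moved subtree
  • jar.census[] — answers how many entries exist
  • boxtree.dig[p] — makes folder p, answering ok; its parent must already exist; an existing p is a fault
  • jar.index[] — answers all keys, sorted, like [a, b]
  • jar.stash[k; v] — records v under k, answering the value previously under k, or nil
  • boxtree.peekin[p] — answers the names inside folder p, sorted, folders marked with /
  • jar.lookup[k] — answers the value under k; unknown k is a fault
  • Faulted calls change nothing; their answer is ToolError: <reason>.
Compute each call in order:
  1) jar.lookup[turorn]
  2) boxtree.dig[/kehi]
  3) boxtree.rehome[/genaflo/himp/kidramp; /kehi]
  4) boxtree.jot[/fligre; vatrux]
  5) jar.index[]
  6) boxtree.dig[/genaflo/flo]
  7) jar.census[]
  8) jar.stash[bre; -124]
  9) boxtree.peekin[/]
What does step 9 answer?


==> lookup(k→turorn)
<== ToolError: no such key turorn
==> dig(p→/kehi)
<== ok
==> rehome(s→/genaflo/himp/kidramp, d→/kehi)
<== ToolError: exists
==> jot(p→/fligre, c→vatrux)
<== created
==> index()
<== [bre, flismezeb_iz]
==> dig(p→/genaflo/flo)
<== ok
==> census()
<== 2
==> stash(k→bre, v→-124)
<== 734
==> peekin(p→/)
<== [fligre, genaflo/, kehi/]

Answer: [fligre, genaflo/, kehi/]


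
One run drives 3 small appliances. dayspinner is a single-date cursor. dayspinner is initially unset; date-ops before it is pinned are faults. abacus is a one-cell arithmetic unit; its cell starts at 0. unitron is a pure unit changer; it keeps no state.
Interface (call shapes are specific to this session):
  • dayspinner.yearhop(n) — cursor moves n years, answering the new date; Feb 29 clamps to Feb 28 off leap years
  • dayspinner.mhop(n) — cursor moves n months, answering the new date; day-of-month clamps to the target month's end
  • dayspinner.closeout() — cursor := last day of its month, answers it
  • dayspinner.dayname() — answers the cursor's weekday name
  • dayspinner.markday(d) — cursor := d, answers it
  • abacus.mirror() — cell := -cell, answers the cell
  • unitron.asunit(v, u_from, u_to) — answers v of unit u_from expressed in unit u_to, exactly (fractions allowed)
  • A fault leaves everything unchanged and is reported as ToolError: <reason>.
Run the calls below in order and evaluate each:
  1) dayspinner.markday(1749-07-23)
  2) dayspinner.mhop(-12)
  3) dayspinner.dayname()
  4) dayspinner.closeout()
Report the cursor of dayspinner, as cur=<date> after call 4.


Answer: cur=1748-07-31

Derivation:
·→ dayspinner.markday(d→1749-07-23)
·← 1749-07-23
·→ dayspinner.mhop(n→-12)
·← 1748-07-23
·→ dayspinner.dayname()
·← Tuesday
·→ dayspinner.closeout()
·← 1748-07-31


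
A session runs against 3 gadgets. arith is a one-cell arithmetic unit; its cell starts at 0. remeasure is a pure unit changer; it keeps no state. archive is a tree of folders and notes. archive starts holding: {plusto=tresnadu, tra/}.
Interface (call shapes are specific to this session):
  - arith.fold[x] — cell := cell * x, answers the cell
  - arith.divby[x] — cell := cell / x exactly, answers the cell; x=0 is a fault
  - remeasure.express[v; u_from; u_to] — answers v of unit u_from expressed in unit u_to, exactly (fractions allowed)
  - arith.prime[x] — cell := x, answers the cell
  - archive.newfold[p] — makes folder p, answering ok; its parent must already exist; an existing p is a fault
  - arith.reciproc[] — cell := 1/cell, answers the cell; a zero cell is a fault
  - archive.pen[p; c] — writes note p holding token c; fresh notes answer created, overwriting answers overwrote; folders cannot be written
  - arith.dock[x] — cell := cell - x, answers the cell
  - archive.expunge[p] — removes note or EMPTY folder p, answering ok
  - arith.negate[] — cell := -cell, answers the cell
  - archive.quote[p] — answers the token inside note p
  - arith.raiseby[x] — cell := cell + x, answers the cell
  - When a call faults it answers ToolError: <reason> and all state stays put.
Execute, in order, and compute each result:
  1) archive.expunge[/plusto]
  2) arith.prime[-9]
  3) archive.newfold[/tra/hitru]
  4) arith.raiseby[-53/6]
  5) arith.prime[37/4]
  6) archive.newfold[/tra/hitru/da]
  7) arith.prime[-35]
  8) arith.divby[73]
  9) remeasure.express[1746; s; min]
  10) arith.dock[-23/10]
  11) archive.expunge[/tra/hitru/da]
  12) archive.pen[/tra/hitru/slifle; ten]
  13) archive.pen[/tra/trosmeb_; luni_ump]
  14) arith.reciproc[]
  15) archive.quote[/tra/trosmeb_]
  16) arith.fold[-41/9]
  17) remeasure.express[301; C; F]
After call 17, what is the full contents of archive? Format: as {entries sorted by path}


Answer: {tra/, tra/hitru/, tra/hitru/slifle=ten, tra/trosmeb_=luni_ump}

Derivation:
>> expunge(p→/plusto)
<< ok
>> prime(x→-9)
<< -9
>> newfold(p→/tra/hitru)
<< ok
>> raiseby(x→-53/6)
<< -107/6
>> prime(x→37/4)
<< 37/4
>> newfold(p→/tra/hitru/da)
<< ok
>> prime(x→-35)
<< -35
>> divby(x→73)
<< -35/73
>> express(v→1746, u_from→s, u_to→min)
<< 291/10
>> dock(x→-23/10)
<< 1329/730
>> expunge(p→/tra/hitru/da)
<< ok
>> pen(p→/tra/hitru/slifle, c→ten)
<< created
>> pen(p→/tra/trosmeb_, c→luni_ump)
<< created
>> reciproc()
<< 730/1329
>> quote(p→/tra/trosmeb_)
<< luni_ump
>> fold(x→-41/9)
<< -29930/11961
>> express(v→301, u_from→C, u_to→F)
<< 2869/5


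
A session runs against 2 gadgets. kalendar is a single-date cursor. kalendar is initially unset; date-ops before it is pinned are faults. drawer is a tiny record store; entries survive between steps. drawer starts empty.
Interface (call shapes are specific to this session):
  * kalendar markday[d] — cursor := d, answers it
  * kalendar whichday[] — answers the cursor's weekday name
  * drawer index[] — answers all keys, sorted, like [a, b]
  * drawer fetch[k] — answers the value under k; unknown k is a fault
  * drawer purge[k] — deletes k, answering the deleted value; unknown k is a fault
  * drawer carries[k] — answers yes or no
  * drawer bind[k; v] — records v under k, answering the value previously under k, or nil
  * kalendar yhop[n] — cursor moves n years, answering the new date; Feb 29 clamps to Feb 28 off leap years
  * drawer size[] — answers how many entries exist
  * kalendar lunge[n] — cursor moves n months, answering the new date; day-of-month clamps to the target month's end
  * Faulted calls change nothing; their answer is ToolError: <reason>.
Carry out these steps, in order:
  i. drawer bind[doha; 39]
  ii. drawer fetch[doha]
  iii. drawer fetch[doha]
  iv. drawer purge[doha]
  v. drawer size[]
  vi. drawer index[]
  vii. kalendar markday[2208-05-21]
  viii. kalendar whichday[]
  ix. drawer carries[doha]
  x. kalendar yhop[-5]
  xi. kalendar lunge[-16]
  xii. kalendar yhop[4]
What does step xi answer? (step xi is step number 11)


~$ drawer bind k=doha v=39
:: nil
~$ drawer fetch k=doha
:: 39
~$ drawer fetch k=doha
:: 39
~$ drawer purge k=doha
:: 39
~$ drawer size
:: 0
~$ drawer index
:: []
~$ kalendar markday d=2208-05-21
:: 2208-05-21
~$ kalendar whichday
:: Saturday
~$ drawer carries k=doha
:: no
~$ kalendar yhop n=-5
:: 2203-05-21
~$ kalendar lunge n=-16
:: 2202-01-21
~$ kalendar yhop n=4
:: 2206-01-21

Answer: 2202-01-21


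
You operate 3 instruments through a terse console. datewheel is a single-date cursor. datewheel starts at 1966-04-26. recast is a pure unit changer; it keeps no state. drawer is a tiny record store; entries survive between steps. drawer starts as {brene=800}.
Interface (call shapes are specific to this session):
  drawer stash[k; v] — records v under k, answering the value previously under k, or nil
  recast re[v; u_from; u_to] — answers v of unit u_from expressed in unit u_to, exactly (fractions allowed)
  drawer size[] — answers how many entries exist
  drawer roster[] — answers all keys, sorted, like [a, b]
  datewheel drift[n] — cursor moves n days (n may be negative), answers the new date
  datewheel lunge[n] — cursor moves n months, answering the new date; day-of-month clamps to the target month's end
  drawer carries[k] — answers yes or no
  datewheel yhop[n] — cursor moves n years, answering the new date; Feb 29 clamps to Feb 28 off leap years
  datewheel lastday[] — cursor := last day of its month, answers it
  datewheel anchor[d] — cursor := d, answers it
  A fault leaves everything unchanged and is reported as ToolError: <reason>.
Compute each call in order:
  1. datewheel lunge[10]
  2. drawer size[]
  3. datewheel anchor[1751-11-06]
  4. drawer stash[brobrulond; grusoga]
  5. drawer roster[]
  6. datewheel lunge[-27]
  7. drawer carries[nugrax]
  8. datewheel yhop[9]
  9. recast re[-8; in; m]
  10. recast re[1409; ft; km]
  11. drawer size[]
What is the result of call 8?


Answer: 1758-08-06

Derivation:
# datewheel lunge(10) -> 1967-02-26
# drawer size() -> 1
# datewheel anchor(1751-11-06) -> 1751-11-06
# drawer stash(brobrulond, grusoga) -> nil
# drawer roster() -> [brene, brobrulond]
# datewheel lunge(-27) -> 1749-08-06
# drawer carries(nugrax) -> no
# datewheel yhop(9) -> 1758-08-06
# recast re(-8, in, m) -> -127/625
# recast re(1409, ft, km) -> 536829/1250000
# drawer size() -> 2


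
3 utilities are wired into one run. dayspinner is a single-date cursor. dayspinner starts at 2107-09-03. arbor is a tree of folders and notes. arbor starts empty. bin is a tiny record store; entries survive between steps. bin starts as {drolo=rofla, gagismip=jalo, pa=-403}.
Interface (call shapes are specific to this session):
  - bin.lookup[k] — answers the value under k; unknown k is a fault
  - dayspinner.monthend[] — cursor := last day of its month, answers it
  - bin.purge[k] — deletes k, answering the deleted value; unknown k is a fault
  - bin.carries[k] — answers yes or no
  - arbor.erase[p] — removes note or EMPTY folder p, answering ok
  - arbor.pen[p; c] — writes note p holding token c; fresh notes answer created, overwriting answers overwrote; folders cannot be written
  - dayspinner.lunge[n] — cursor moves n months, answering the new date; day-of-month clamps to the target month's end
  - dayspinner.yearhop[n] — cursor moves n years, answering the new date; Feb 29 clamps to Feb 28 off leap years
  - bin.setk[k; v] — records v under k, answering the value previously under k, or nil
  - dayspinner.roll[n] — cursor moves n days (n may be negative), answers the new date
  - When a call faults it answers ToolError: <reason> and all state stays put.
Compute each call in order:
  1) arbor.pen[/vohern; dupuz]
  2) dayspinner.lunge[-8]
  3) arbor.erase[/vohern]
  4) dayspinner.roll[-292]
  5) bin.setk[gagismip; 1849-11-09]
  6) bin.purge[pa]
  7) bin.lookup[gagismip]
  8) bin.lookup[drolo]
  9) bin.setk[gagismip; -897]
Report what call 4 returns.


I invoke arbor.pen using p=/vohern, c=dupuz, yielding created.
I run dayspinner.lunge using n=-8, — result: 2107-01-03.
I invoke arbor.erase using p=/vohern, yielding ok.
Using dayspinner.roll using n=-292, and observe 2106-03-17.
Calling bin.setk using k=gagismip, v=1849-11-09, and get jalo.
Then bin.purge using k=pa, and get -403.
Invoking bin.lookup using k=gagismip, — result: 1849-11-09.
I call bin.lookup using k=drolo, → rofla.
I invoke bin.setk using k=gagismip, v=-897: 1849-11-09.

Answer: 2106-03-17


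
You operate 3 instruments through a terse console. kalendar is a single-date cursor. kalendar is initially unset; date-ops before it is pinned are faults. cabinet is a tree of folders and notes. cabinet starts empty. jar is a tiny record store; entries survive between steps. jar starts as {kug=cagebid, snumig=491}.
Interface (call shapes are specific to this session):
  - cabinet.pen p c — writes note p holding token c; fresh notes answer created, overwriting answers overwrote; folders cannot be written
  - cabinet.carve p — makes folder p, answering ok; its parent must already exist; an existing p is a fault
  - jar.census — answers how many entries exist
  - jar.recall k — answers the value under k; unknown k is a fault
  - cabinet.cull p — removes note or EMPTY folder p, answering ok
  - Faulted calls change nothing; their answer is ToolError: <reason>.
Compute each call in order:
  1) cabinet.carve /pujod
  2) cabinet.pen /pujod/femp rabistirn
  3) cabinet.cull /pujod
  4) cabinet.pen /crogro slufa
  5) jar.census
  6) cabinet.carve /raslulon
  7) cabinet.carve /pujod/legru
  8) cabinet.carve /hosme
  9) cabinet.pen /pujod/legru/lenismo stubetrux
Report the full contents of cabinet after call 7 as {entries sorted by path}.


==> cabinet.carve(/pujod)
<== ok
==> cabinet.pen(/pujod/femp, rabistirn)
<== created
==> cabinet.cull(/pujod)
<== ToolError: not empty
==> cabinet.pen(/crogro, slufa)
<== created
==> jar.census()
<== 2
==> cabinet.carve(/raslulon)
<== ok
==> cabinet.carve(/pujod/legru)
<== ok
==> cabinet.carve(/hosme)
<== ok
==> cabinet.pen(/pujod/legru/lenismo, stubetrux)
<== created

Answer: {crogro=slufa, pujod/, pujod/femp=rabistirn, pujod/legru/, raslulon/}


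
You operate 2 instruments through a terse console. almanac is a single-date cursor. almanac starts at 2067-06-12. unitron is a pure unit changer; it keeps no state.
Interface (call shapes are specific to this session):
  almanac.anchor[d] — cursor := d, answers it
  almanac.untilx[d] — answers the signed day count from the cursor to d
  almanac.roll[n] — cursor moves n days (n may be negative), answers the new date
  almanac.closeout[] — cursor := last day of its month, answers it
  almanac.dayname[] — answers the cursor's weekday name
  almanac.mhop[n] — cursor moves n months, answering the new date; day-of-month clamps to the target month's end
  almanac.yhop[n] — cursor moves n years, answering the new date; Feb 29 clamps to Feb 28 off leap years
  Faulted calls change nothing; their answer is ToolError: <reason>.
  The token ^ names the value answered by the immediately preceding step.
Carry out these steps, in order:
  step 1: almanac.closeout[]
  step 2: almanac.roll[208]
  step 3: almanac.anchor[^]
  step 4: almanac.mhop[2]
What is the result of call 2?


Answer: 2068-01-24

Derivation:
$ closeout
:: 2067-06-30
$ roll n→208
:: 2068-01-24
$ anchor d→^
:: 2068-01-24
$ mhop n→2
:: 2068-03-24


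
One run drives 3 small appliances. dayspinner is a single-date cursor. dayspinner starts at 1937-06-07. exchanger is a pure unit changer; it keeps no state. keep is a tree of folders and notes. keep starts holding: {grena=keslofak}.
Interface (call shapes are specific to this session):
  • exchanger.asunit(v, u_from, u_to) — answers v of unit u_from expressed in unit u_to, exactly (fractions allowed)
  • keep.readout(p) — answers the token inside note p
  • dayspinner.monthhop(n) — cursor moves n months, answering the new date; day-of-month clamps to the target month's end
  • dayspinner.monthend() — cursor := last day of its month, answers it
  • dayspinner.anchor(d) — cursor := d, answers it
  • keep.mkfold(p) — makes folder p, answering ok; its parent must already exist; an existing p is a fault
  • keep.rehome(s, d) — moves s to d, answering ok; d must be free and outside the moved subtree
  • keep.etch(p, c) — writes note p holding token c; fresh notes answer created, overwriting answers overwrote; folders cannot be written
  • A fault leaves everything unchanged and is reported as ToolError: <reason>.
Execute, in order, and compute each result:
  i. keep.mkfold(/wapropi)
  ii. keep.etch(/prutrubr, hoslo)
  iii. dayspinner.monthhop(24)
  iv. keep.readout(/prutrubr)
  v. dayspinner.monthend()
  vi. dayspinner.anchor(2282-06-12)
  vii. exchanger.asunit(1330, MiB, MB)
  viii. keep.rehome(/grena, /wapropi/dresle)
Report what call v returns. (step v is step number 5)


→ keep.mkfold(p: /wapropi)
← ok
→ keep.etch(p: /prutrubr, c: hoslo)
← created
→ dayspinner.monthhop(n: 24)
← 1939-06-07
→ keep.readout(p: /prutrubr)
← hoslo
→ dayspinner.monthend()
← 1939-06-30
→ dayspinner.anchor(d: 2282-06-12)
← 2282-06-12
→ exchanger.asunit(v: 1330, u_from: MiB, u_to: MB)
← 4358144/3125
→ keep.rehome(s: /grena, d: /wapropi/dresle)
← ok

Answer: 1939-06-30
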